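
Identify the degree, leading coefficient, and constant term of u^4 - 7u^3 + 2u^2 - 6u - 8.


Highest power of u is 4, with coefficient 1. Constant term is -8.
Degree = 4, leading coefficient = 1, constant term = -8


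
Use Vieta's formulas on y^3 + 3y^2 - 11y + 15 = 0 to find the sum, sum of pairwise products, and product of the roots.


Monic cubic y^3+by^2+cy+d=0: sum=-b, pairwise sum=c, product=-d.
b=3, c=-11, d=15
r1+r2+r3 = -3
r1r2+r1r3+r2r3 = -11
r1r2r3 = -15


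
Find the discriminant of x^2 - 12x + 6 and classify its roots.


D = b^2 - 4ac = (-12)^2 - 4(1)(6) = 144 - 24 = 120
Since D > 0: two distinct irrational roots


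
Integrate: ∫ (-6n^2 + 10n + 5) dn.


Reverse power rule on each term:
  ∫ -6n^2 dn = -2n^3
  ∫ 10n dn = 5n^2
  ∫ 5 dn = 5n
F(n) = -2n^3 + 5n^2 + 5n + C


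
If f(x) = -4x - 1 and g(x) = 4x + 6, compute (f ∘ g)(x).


Substitute g(x) into f:
f(g(x)) = -4*(4x + 6) + (-1)
Expand and combine: -16x - 25


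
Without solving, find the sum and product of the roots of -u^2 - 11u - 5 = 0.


For au^2+bu+c=0: sum = -b/a, product = c/a.
a=-1, b=-11, c=-5
Sum = -(-11)/-1 = -11
Product = (-5)/-1 = 5


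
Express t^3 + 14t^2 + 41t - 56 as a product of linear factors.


Try integer roots (divisors of -56). t=1: p(1)=0.
Divide out (t - 1): quotient is t^2 + 15t + 56.
Factor the quadratic: (t + 8)(t + 7)
Result: (t - 1)(t + 8)(t + 7)


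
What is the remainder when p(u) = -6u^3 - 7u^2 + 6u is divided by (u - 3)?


By the Remainder Theorem, the remainder equals p(3):
  -6*(3)^3 = -162
  -7*(3)^2 = -63
  6*(3)^1 = 18
  constant: 0
Sum: -162 - 63 + 18 + 0 = -207


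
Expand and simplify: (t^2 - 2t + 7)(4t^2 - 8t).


Distribute each term of the first polynomial:
  (t^2)(4t^2 - 8t) = 4t^4 - 8t^3
  (-2t)(4t^2 - 8t) = -8t^3 + 16t^2
  (7)(4t^2 - 8t) = 28t^2 - 56t
Sum: 4t^4 - 16t^3 + 44t^2 - 56t


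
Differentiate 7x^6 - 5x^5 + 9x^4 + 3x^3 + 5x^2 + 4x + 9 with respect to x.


Apply the power rule term by term:
  d/dx(7x^6) = 42x^5
  d/dx(-5x^5) = -25x^4
  d/dx(9x^4) = 36x^3
  d/dx(3x^3) = 9x^2
  d/dx(5x^2) = 10x
  d/dx(4x) = 4
  d/dx(9) = 0
p'(x) = 42x^5 - 25x^4 + 36x^3 + 9x^2 + 10x + 4


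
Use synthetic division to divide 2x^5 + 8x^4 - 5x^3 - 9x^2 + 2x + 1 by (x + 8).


Synthetic division with c = -8. Coefficients: 2, 8, -5, -9, 2, 1
Bring down 2.
  2 * -8 = -16; -16 + 8 = -8
  -8 * -8 = 64; 64 - 5 = 59
  59 * -8 = -472; -472 - 9 = -481
  -481 * -8 = 3848; 3848 + 2 = 3850
  3850 * -8 = -30800; -30800 + 1 = -30799
Quotient: 2x^4 - 8x^3 + 59x^2 - 481x + 3850, Remainder: -30799


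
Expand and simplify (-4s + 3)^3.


Expand (-4s + 3)^3 by repeated multiplication:
  (-4s + 3)^2 = 16s^2 - 24s + 9
= -64s^3 + 144s^2 - 108s + 27


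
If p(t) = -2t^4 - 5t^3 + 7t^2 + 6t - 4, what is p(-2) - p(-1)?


p(-2) = 20
p(-1) = 0
p(-2) - p(-1) = 20 = 20


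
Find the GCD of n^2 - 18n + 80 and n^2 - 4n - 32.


Factor each:
  n^2 - 18n + 80 = (n - 8)(n - 10)
  n^2 - 4n - 32 = (n - 8)(n + 4)
Common monic factor: n - 8


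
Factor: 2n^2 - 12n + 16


Roots satisfy r1 + r2 = -b/a = 6 and r1*r2 = c/a = 8.
So r1 = 2, r2 = 4.
2n^2 - 12n + 16 = 2(n - r1)(n - r2) = 2(n - 2)(n - 4)


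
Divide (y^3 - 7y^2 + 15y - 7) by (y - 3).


(y^3 - 7y^2 + 15y - 7) / (y - 3)
Step 1: y^2 * (y - 3) = y^3 - 3y^2; subtract.
Step 2: -4y * (y - 3) = -4y^2 + 12y; subtract.
Step 3: 3 * (y - 3) = 3y - 9; subtract.
Quotient: y^2 - 4y + 3, Remainder: 2


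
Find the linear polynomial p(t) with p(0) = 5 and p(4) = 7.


p(t) = mt + b. Using p(0)=5, p(4)=7:
m = (5 - 7)/(0 - 4) = -2/-4 = 1/2
b = 5 - m*(0) = 5 = 5
p(t) = (1/2)t + 5


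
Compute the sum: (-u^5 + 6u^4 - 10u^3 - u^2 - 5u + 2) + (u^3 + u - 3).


Align terms by degree and add:
  -u^5 + 6u^4 - 10u^3 - u^2 - 5u + 2
+ u^3 + u - 3
= -u^5 + 6u^4 - 9u^3 - u^2 - 4u - 1


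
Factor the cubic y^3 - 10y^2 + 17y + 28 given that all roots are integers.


Try integer roots (divisors of 28). y=4: p(4)=0.
Divide out (y - 4): quotient is y^2 - 6y - 7.
Factor the quadratic: (y - 7)(y + 1)
Result: (y - 4)(y - 7)(y + 1)


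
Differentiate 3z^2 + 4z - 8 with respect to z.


Apply the power rule term by term:
  d/dz(3z^2) = 6z
  d/dz(4z) = 4
  d/dz(-8) = 0
p'(z) = 6z + 4


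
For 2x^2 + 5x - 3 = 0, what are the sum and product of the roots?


For ax^2+bx+c=0: sum = -b/a, product = c/a.
a=2, b=5, c=-3
Sum = -(5)/2 = -5/2
Product = (-3)/2 = -3/2


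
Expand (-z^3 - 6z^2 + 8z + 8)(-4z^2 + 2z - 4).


Distribute each term of the first polynomial:
  (-z^3)(-4z^2 + 2z - 4) = 4z^5 - 2z^4 + 4z^3
  (-6z^2)(-4z^2 + 2z - 4) = 24z^4 - 12z^3 + 24z^2
  (8z)(-4z^2 + 2z - 4) = -32z^3 + 16z^2 - 32z
  (8)(-4z^2 + 2z - 4) = -32z^2 + 16z - 32
Sum: 4z^5 + 22z^4 - 40z^3 + 8z^2 - 16z - 32


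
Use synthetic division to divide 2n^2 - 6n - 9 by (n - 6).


Synthetic division with c = 6. Coefficients: 2, -6, -9
Bring down 2.
  2 * 6 = 12; 12 - 6 = 6
  6 * 6 = 36; 36 - 9 = 27
Quotient: 2n + 6, Remainder: 27


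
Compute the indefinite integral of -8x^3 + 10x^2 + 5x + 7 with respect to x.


Reverse power rule on each term:
  ∫ -8x^3 dx = -2x^4
  ∫ 10x^2 dx = (10/3)x^3
  ∫ 5x dx = (5/2)x^2
  ∫ 7 dx = 7x
F(x) = -2x^4 + (10/3)x^3 + (5/2)x^2 + 7x + C


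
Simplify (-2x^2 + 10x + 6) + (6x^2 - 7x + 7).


Align terms by degree and add:
  -2x^2 + 10x + 6
+ 6x^2 - 7x + 7
= 4x^2 + 3x + 13


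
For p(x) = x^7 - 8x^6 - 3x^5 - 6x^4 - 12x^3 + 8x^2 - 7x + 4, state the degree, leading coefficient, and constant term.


Highest power of x is 7, with coefficient 1. Constant term is 4.
Degree = 7, leading coefficient = 1, constant term = 4


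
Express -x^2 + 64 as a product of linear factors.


Roots satisfy r1 + r2 = -b/a = 0 and r1*r2 = c/a = -64.
So r1 = 8, r2 = -8.
-x^2 + 64 = -(x - r1)(x - r2) = -(x - 8)(x + 8)


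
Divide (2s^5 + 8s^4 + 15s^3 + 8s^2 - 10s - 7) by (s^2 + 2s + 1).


(2s^5 + 8s^4 + 15s^3 + 8s^2 - 10s - 7) / (s^2 + 2s + 1)
Step 1: 2s^3 * (s^2 + 2s + 1) = 2s^5 + 4s^4 + 2s^3; subtract.
Step 2: 4s^2 * (s^2 + 2s + 1) = 4s^4 + 8s^3 + 4s^2; subtract.
Step 3: 5s * (s^2 + 2s + 1) = 5s^3 + 10s^2 + 5s; subtract.
Step 4: -6 * (s^2 + 2s + 1) = -6s^2 - 12s - 6; subtract.
Quotient: 2s^3 + 4s^2 + 5s - 6, Remainder: -3s - 1


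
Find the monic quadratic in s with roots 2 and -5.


p(s) = (s - 2)(s + 5)
Expand: s^2 + 3s - 10


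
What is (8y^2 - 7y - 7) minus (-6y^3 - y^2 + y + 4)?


Distribute the minus sign:
  (8y^2 - 7y - 7)
- (-6y^3 - y^2 + y + 4)
Negate second polynomial: 6y^3 + y^2 - y - 4
Add: 6y^3 + 9y^2 - 8y - 11


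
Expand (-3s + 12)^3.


Expand (-3s + 12)^3 by repeated multiplication:
  (-3s + 12)^2 = 9s^2 - 72s + 144
= -27s^3 + 324s^2 - 1296s + 1728


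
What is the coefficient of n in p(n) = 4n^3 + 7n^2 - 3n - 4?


Read off the coefficient of n: -3


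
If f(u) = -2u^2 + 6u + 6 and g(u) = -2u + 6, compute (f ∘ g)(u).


Substitute g(u) into f:
f(g(u)) = -2*(-2u + 6)^2 + 6*(-2u + 6) + 6
(-2u + 6)^2 = 4u^2 - 24u + 36
Expand and combine: -8u^2 + 36u - 30


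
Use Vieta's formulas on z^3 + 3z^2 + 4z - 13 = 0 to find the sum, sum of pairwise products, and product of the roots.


Monic cubic z^3+bz^2+cz+d=0: sum=-b, pairwise sum=c, product=-d.
b=3, c=4, d=-13
r1+r2+r3 = -3
r1r2+r1r3+r2r3 = 4
r1r2r3 = 13


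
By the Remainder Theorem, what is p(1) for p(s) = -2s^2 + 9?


By the Remainder Theorem, the remainder equals p(1):
  -2*(1)^2 = -2
  0*(1)^1 = 0
  constant: 9
Sum: -2 + 0 + 9 = 7


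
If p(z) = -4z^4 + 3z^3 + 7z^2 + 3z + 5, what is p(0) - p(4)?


p(0) = 5
p(4) = -703
p(0) - p(4) = 5 + 703 = 708


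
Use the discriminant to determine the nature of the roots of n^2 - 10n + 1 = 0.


D = b^2 - 4ac = (-10)^2 - 4(1)(1) = 100 - 4 = 96
Since D > 0: two distinct irrational roots


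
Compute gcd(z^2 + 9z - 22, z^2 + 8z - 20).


Factor each:
  z^2 + 9z - 22 = (z - 2)(z + 11)
  z^2 + 8z - 20 = (z - 2)(z + 10)
Common monic factor: z - 2


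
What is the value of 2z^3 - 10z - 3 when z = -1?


Using direct substitution:
  2 * (-1)^3 = -2
  0 * (-1)^2 = 0
  -10 * (-1)^1 = 10
  constant: -3
Sum = -2 + 0 + 10 - 3 = 5


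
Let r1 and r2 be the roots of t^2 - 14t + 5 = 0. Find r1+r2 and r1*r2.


For at^2+bt+c=0: sum = -b/a, product = c/a.
a=1, b=-14, c=5
Sum = -(-14)/1 = 14
Product = (5)/1 = 5


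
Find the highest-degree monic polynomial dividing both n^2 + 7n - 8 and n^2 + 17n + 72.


Factor each:
  n^2 + 7n - 8 = (n + 8)(n - 1)
  n^2 + 17n + 72 = (n + 8)(n + 9)
Common monic factor: n + 8


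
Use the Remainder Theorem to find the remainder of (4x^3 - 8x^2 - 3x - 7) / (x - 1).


By the Remainder Theorem, the remainder equals p(1):
  4*(1)^3 = 4
  -8*(1)^2 = -8
  -3*(1)^1 = -3
  constant: -7
Sum: 4 - 8 - 3 - 7 = -14


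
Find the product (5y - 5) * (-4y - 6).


Distribute each term of the first polynomial:
  (5y)(-4y - 6) = -20y^2 - 30y
  (-5)(-4y - 6) = 20y + 30
Sum: -20y^2 - 10y + 30


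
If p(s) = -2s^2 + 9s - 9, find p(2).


Using direct substitution:
  -2 * (2)^2 = -8
  9 * (2)^1 = 18
  constant: -9
Sum = -8 + 18 - 9 = 1


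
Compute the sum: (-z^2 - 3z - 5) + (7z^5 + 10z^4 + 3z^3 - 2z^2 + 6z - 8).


Align terms by degree and add:
  -z^2 - 3z - 5
+ 7z^5 + 10z^4 + 3z^3 - 2z^2 + 6z - 8
= 7z^5 + 10z^4 + 3z^3 - 3z^2 + 3z - 13


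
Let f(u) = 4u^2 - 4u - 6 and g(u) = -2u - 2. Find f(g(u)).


Substitute g(u) into f:
f(g(u)) = 4*(-2u - 2)^2 + (-4)*(-2u - 2) + (-6)
(-2u - 2)^2 = 4u^2 + 8u + 4
Expand and combine: 16u^2 + 40u + 18


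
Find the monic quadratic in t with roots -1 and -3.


p(t) = (t + 1)(t + 3)
Expand: t^2 + 4t + 3


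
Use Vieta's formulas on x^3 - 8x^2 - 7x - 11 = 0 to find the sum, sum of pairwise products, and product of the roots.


Monic cubic x^3+bx^2+cx+d=0: sum=-b, pairwise sum=c, product=-d.
b=-8, c=-7, d=-11
r1+r2+r3 = 8
r1r2+r1r3+r2r3 = -7
r1r2r3 = 11


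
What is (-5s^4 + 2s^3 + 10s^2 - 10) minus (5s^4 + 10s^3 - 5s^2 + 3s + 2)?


Distribute the minus sign:
  (-5s^4 + 2s^3 + 10s^2 - 10)
- (5s^4 + 10s^3 - 5s^2 + 3s + 2)
Negate second polynomial: -5s^4 - 10s^3 + 5s^2 - 3s - 2
Add: -10s^4 - 8s^3 + 15s^2 - 3s - 12


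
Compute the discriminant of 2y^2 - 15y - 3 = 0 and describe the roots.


D = b^2 - 4ac = (-15)^2 - 4(2)(-3) = 225 + 24 = 249
Since D > 0: two distinct irrational roots


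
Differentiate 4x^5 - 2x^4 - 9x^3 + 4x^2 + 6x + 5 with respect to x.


Apply the power rule term by term:
  d/dx(4x^5) = 20x^4
  d/dx(-2x^4) = -8x^3
  d/dx(-9x^3) = -27x^2
  d/dx(4x^2) = 8x
  d/dx(6x) = 6
  d/dx(5) = 0
p'(x) = 20x^4 - 8x^3 - 27x^2 + 8x + 6


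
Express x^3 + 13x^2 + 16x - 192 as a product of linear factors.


Try integer roots (divisors of -192). x=3: p(3)=0.
Divide out (x - 3): quotient is x^2 + 16x + 64.
Factor the quadratic: (x + 8)(x + 8)
Result: (x - 3)(x + 8)(x + 8)


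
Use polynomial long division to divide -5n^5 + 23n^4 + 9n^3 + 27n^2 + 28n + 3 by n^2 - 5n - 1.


(-5n^5 + 23n^4 + 9n^3 + 27n^2 + 28n + 3) / (n^2 - 5n - 1)
Step 1: -5n^3 * (n^2 - 5n - 1) = -5n^5 + 25n^4 + 5n^3; subtract.
Step 2: -2n^2 * (n^2 - 5n - 1) = -2n^4 + 10n^3 + 2n^2; subtract.
Step 3: -6n * (n^2 - 5n - 1) = -6n^3 + 30n^2 + 6n; subtract.
Step 4: -5 * (n^2 - 5n - 1) = -5n^2 + 25n + 5; subtract.
Quotient: -5n^3 - 2n^2 - 6n - 5, Remainder: -3n - 2


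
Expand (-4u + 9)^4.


Expand (-4u + 9)^4 by repeated multiplication:
  (-4u + 9)^2 = 16u^2 - 72u + 81
  (-4u + 9)^3 = -64u^3 + 432u^2 - 972u + 729
= 256u^4 - 2304u^3 + 7776u^2 - 11664u + 6561


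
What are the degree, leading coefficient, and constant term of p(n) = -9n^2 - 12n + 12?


Highest power of n is 2, with coefficient -9. Constant term is 12.
Degree = 2, leading coefficient = -9, constant term = 12


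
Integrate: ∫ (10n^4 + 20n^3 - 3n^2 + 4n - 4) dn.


Reverse power rule on each term:
  ∫ 10n^4 dn = 2n^5
  ∫ 20n^3 dn = 5n^4
  ∫ -3n^2 dn = -n^3
  ∫ 4n dn = 2n^2
  ∫ -4 dn = -4n
F(n) = 2n^5 + 5n^4 - n^3 + 2n^2 - 4n + C


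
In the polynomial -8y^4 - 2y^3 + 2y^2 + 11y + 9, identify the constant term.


Read off the constant term: 9


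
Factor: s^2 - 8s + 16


Roots satisfy r1 + r2 = -b/a = 8 and r1*r2 = c/a = 16.
So r1 = 4, r2 = 4.
s^2 - 8s + 16 = (s - r1)(s - r2) = (s - 4)(s - 4)


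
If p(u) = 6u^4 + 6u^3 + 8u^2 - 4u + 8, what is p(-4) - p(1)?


p(-4) = 1304
p(1) = 24
p(-4) - p(1) = 1304 - 24 = 1280


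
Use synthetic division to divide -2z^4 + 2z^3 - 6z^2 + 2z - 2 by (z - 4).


Synthetic division with c = 4. Coefficients: -2, 2, -6, 2, -2
Bring down -2.
  -2 * 4 = -8; -8 + 2 = -6
  -6 * 4 = -24; -24 - 6 = -30
  -30 * 4 = -120; -120 + 2 = -118
  -118 * 4 = -472; -472 - 2 = -474
Quotient: -2z^3 - 6z^2 - 30z - 118, Remainder: -474


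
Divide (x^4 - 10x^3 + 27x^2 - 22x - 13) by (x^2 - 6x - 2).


(x^4 - 10x^3 + 27x^2 - 22x - 13) / (x^2 - 6x - 2)
Step 1: x^2 * (x^2 - 6x - 2) = x^4 - 6x^3 - 2x^2; subtract.
Step 2: -4x * (x^2 - 6x - 2) = -4x^3 + 24x^2 + 8x; subtract.
Step 3: 5 * (x^2 - 6x - 2) = 5x^2 - 30x - 10; subtract.
Quotient: x^2 - 4x + 5, Remainder: -3


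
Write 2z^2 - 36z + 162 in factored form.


Roots satisfy r1 + r2 = -b/a = 18 and r1*r2 = c/a = 81.
So r1 = 9, r2 = 9.
2z^2 - 36z + 162 = 2(z - r1)(z - r2) = 2(z - 9)(z - 9)


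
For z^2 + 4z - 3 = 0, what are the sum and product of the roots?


For az^2+bz+c=0: sum = -b/a, product = c/a.
a=1, b=4, c=-3
Sum = -(4)/1 = -4
Product = (-3)/1 = -3


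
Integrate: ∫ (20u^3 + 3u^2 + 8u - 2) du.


Reverse power rule on each term:
  ∫ 20u^3 du = 5u^4
  ∫ 3u^2 du = u^3
  ∫ 8u du = 4u^2
  ∫ -2 du = -2u
F(u) = 5u^4 + u^3 + 4u^2 - 2u + C


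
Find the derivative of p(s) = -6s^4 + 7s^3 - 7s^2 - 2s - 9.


Apply the power rule term by term:
  d/ds(-6s^4) = -24s^3
  d/ds(7s^3) = 21s^2
  d/ds(-7s^2) = -14s
  d/ds(-2s) = -2
  d/ds(-9) = 0
p'(s) = -24s^3 + 21s^2 - 14s - 2


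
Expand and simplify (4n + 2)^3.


Expand (4n + 2)^3 by repeated multiplication:
  (4n + 2)^2 = 16n^2 + 16n + 4
= 64n^3 + 96n^2 + 48n + 8


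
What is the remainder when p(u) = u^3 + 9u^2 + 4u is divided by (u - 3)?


By the Remainder Theorem, the remainder equals p(3):
  1*(3)^3 = 27
  9*(3)^2 = 81
  4*(3)^1 = 12
  constant: 0
Sum: 27 + 81 + 12 + 0 = 120


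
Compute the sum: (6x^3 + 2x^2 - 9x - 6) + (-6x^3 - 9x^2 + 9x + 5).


Align terms by degree and add:
  6x^3 + 2x^2 - 9x - 6
  -6x^3 - 9x^2 + 9x + 5
= -7x^2 - 1


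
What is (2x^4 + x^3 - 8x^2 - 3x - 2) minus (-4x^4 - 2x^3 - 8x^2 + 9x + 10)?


Distribute the minus sign:
  (2x^4 + x^3 - 8x^2 - 3x - 2)
- (-4x^4 - 2x^3 - 8x^2 + 9x + 10)
Negate second polynomial: 4x^4 + 2x^3 + 8x^2 - 9x - 10
Add: 6x^4 + 3x^3 - 12x - 12


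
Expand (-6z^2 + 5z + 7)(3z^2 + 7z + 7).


Distribute each term of the first polynomial:
  (-6z^2)(3z^2 + 7z + 7) = -18z^4 - 42z^3 - 42z^2
  (5z)(3z^2 + 7z + 7) = 15z^3 + 35z^2 + 35z
  (7)(3z^2 + 7z + 7) = 21z^2 + 49z + 49
Sum: -18z^4 - 27z^3 + 14z^2 + 84z + 49


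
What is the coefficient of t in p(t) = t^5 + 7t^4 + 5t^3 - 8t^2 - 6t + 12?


Read off the coefficient of t: -6


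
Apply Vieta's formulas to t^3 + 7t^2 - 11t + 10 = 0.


Monic cubic t^3+bt^2+ct+d=0: sum=-b, pairwise sum=c, product=-d.
b=7, c=-11, d=10
r1+r2+r3 = -7
r1r2+r1r3+r2r3 = -11
r1r2r3 = -10


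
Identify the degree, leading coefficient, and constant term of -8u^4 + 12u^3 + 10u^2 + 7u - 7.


Highest power of u is 4, with coefficient -8. Constant term is -7.
Degree = 4, leading coefficient = -8, constant term = -7


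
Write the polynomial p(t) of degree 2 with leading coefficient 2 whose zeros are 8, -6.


p(t) = 2(t - 8)(t + 6)
Expand: 2t^2 - 4t - 96


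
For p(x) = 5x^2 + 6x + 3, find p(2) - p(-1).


p(2) = 35
p(-1) = 2
p(2) - p(-1) = 35 - 2 = 33


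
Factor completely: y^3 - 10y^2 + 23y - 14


Try integer roots (divisors of -14). y=1: p(1)=0.
Divide out (y - 1): quotient is y^2 - 9y + 14.
Factor the quadratic: (y - 2)(y - 7)
Result: (y - 1)(y - 2)(y - 7)


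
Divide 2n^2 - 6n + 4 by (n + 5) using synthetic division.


Synthetic division with c = -5. Coefficients: 2, -6, 4
Bring down 2.
  2 * -5 = -10; -10 - 6 = -16
  -16 * -5 = 80; 80 + 4 = 84
Quotient: 2n - 16, Remainder: 84


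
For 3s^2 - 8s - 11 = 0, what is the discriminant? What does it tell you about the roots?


D = b^2 - 4ac = (-8)^2 - 4(3)(-11) = 64 + 132 = 196
Since D > 0: two distinct rational roots


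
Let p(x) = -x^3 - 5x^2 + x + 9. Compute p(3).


Using direct substitution:
  -1 * (3)^3 = -27
  -5 * (3)^2 = -45
  1 * (3)^1 = 3
  constant: 9
Sum = -27 - 45 + 3 + 9 = -60


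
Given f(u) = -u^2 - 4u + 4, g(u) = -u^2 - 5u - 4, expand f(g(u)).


Substitute g(u) into f:
f(g(u)) = -1*(-u^2 - 5u - 4)^2 + (-4)*(-u^2 - 5u - 4) + 4
(-u^2 - 5u - 4)^2 = u^4 + 10u^3 + 33u^2 + 40u + 16
Expand and combine: -u^4 - 10u^3 - 29u^2 - 20u + 4


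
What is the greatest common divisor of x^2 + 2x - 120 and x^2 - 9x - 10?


Factor each:
  x^2 + 2x - 120 = (x - 10)(x + 12)
  x^2 - 9x - 10 = (x - 10)(x + 1)
Common monic factor: x - 10


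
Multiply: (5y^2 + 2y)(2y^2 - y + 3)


Distribute each term of the first polynomial:
  (5y^2)(2y^2 - y + 3) = 10y^4 - 5y^3 + 15y^2
  (2y)(2y^2 - y + 3) = 4y^3 - 2y^2 + 6y
Sum: 10y^4 - y^3 + 13y^2 + 6y


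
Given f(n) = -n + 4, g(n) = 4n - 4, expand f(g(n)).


Substitute g(n) into f:
f(g(n)) = -1*(4n - 4) + 4
Expand and combine: -4n + 8


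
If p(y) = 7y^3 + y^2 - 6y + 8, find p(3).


Using direct substitution:
  7 * (3)^3 = 189
  1 * (3)^2 = 9
  -6 * (3)^1 = -18
  constant: 8
Sum = 189 + 9 - 18 + 8 = 188


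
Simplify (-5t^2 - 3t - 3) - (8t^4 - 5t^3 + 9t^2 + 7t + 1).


Distribute the minus sign:
  (-5t^2 - 3t - 3)
- (8t^4 - 5t^3 + 9t^2 + 7t + 1)
Negate second polynomial: -8t^4 + 5t^3 - 9t^2 - 7t - 1
Add: -8t^4 + 5t^3 - 14t^2 - 10t - 4


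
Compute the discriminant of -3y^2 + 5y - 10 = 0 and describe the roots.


D = b^2 - 4ac = (5)^2 - 4(-3)(-10) = 25 - 120 = -95
Since D < 0: two complex conjugate roots (no real roots)


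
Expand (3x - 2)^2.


Expand (3x - 2)^2 by repeated multiplication:
= 9x^2 - 12x + 4


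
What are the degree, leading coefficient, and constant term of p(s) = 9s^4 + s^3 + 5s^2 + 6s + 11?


Highest power of s is 4, with coefficient 9. Constant term is 11.
Degree = 4, leading coefficient = 9, constant term = 11


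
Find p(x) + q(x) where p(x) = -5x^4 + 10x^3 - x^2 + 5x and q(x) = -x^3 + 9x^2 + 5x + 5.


Align terms by degree and add:
  -5x^4 + 10x^3 - x^2 + 5x
  -x^3 + 9x^2 + 5x + 5
= -5x^4 + 9x^3 + 8x^2 + 10x + 5


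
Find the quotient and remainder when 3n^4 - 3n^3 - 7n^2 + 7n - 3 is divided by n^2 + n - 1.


(3n^4 - 3n^3 - 7n^2 + 7n - 3) / (n^2 + n - 1)
Step 1: 3n^2 * (n^2 + n - 1) = 3n^4 + 3n^3 - 3n^2; subtract.
Step 2: -6n * (n^2 + n - 1) = -6n^3 - 6n^2 + 6n; subtract.
Step 3: 2 * (n^2 + n - 1) = 2n^2 + 2n - 2; subtract.
Quotient: 3n^2 - 6n + 2, Remainder: -n - 1


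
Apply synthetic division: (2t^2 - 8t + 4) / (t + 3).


Synthetic division with c = -3. Coefficients: 2, -8, 4
Bring down 2.
  2 * -3 = -6; -6 - 8 = -14
  -14 * -3 = 42; 42 + 4 = 46
Quotient: 2t - 14, Remainder: 46


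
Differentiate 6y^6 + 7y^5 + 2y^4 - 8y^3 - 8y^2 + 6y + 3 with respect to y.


Apply the power rule term by term:
  d/dy(6y^6) = 36y^5
  d/dy(7y^5) = 35y^4
  d/dy(2y^4) = 8y^3
  d/dy(-8y^3) = -24y^2
  d/dy(-8y^2) = -16y
  d/dy(6y) = 6
  d/dy(3) = 0
p'(y) = 36y^5 + 35y^4 + 8y^3 - 24y^2 - 16y + 6


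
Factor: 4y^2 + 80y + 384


Roots satisfy r1 + r2 = -b/a = -20 and r1*r2 = c/a = 96.
So r1 = -12, r2 = -8.
4y^2 + 80y + 384 = 4(y - r1)(y - r2) = 4(y + 12)(y + 8)


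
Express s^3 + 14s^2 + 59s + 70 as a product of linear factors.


Try integer roots (divisors of 70). s=-7: p(-7)=0.
Divide out (s + 7): quotient is s^2 + 7s + 10.
Factor the quadratic: (s + 2)(s + 5)
Result: (s + 7)(s + 2)(s + 5)


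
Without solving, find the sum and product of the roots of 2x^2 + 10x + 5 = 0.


For ax^2+bx+c=0: sum = -b/a, product = c/a.
a=2, b=10, c=5
Sum = -(10)/2 = -5
Product = (5)/2 = 5/2


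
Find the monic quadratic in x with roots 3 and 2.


p(x) = (x - 3)(x - 2)
Expand: x^2 - 5x + 6


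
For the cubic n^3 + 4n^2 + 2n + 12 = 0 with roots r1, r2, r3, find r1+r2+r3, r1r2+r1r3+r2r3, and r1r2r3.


Monic cubic n^3+bn^2+cn+d=0: sum=-b, pairwise sum=c, product=-d.
b=4, c=2, d=12
r1+r2+r3 = -4
r1r2+r1r3+r2r3 = 2
r1r2r3 = -12


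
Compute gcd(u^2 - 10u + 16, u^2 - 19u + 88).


Factor each:
  u^2 - 10u + 16 = (u - 8)(u - 2)
  u^2 - 19u + 88 = (u - 8)(u - 11)
Common monic factor: u - 8


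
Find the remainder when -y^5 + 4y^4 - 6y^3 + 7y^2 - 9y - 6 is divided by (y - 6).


By the Remainder Theorem, the remainder equals p(6):
  -1*(6)^5 = -7776
  4*(6)^4 = 5184
  -6*(6)^3 = -1296
  7*(6)^2 = 252
  -9*(6)^1 = -54
  constant: -6
Sum: -7776 + 5184 - 1296 + 252 - 54 - 6 = -3696


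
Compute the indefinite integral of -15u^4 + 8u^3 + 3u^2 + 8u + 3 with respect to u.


Reverse power rule on each term:
  ∫ -15u^4 du = -3u^5
  ∫ 8u^3 du = 2u^4
  ∫ 3u^2 du = u^3
  ∫ 8u du = 4u^2
  ∫ 3 du = 3u
F(u) = -3u^5 + 2u^4 + u^3 + 4u^2 + 3u + C


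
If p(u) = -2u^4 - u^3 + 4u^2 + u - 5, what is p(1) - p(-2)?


p(1) = -3
p(-2) = -15
p(1) - p(-2) = -3 + 15 = 12


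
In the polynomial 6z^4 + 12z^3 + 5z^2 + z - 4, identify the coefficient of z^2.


Read off the coefficient of z^2: 5


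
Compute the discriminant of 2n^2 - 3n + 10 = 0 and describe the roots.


D = b^2 - 4ac = (-3)^2 - 4(2)(10) = 9 - 80 = -71
Since D < 0: two complex conjugate roots (no real roots)


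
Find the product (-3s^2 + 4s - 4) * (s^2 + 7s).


Distribute each term of the first polynomial:
  (-3s^2)(s^2 + 7s) = -3s^4 - 21s^3
  (4s)(s^2 + 7s) = 4s^3 + 28s^2
  (-4)(s^2 + 7s) = -4s^2 - 28s
Sum: -3s^4 - 17s^3 + 24s^2 - 28s


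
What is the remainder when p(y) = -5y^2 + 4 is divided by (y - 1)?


By the Remainder Theorem, the remainder equals p(1):
  -5*(1)^2 = -5
  0*(1)^1 = 0
  constant: 4
Sum: -5 + 0 + 4 = -1


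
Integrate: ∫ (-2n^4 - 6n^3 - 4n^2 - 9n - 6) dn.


Reverse power rule on each term:
  ∫ -2n^4 dn = -(2/5)n^5
  ∫ -6n^3 dn = -(3/2)n^4
  ∫ -4n^2 dn = -(4/3)n^3
  ∫ -9n dn = -(9/2)n^2
  ∫ -6 dn = -6n
F(n) = -(2/5)n^5 - (3/2)n^4 - (4/3)n^3 - (9/2)n^2 - 6n + C


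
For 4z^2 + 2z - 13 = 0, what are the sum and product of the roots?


For az^2+bz+c=0: sum = -b/a, product = c/a.
a=4, b=2, c=-13
Sum = -(2)/4 = -1/2
Product = (-13)/4 = -13/4


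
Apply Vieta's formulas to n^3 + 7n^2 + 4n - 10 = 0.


Monic cubic n^3+bn^2+cn+d=0: sum=-b, pairwise sum=c, product=-d.
b=7, c=4, d=-10
r1+r2+r3 = -7
r1r2+r1r3+r2r3 = 4
r1r2r3 = 10


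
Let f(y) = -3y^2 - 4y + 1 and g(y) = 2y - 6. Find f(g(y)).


Substitute g(y) into f:
f(g(y)) = -3*(2y - 6)^2 + (-4)*(2y - 6) + 1
(2y - 6)^2 = 4y^2 - 24y + 36
Expand and combine: -12y^2 + 64y - 83


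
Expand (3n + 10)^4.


Expand (3n + 10)^4 by repeated multiplication:
  (3n + 10)^2 = 9n^2 + 60n + 100
  (3n + 10)^3 = 27n^3 + 270n^2 + 900n + 1000
= 81n^4 + 1080n^3 + 5400n^2 + 12000n + 10000


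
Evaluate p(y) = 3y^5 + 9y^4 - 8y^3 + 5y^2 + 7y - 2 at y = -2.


Using direct substitution:
  3 * (-2)^5 = -96
  9 * (-2)^4 = 144
  -8 * (-2)^3 = 64
  5 * (-2)^2 = 20
  7 * (-2)^1 = -14
  constant: -2
Sum = -96 + 144 + 64 + 20 - 14 - 2 = 116


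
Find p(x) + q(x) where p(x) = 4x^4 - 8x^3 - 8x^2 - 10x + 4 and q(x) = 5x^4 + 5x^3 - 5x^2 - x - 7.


Align terms by degree and add:
  4x^4 - 8x^3 - 8x^2 - 10x + 4
+ 5x^4 + 5x^3 - 5x^2 - x - 7
= 9x^4 - 3x^3 - 13x^2 - 11x - 3


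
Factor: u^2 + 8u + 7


Roots satisfy r1 + r2 = -b/a = -8 and r1*r2 = c/a = 7.
So r1 = -7, r2 = -1.
u^2 + 8u + 7 = (u - r1)(u - r2) = (u + 7)(u + 1)


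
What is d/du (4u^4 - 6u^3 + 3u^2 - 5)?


Apply the power rule term by term:
  d/du(4u^4) = 16u^3
  d/du(-6u^3) = -18u^2
  d/du(3u^2) = 6u
  d/du(-5) = 0
p'(u) = 16u^3 - 18u^2 + 6u


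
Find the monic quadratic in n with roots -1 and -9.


p(n) = (n + 1)(n + 9)
Expand: n^2 + 10n + 9


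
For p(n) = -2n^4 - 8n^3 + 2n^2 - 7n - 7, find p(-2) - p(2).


p(-2) = 47
p(2) = -109
p(-2) - p(2) = 47 + 109 = 156


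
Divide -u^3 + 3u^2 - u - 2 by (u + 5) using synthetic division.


Synthetic division with c = -5. Coefficients: -1, 3, -1, -2
Bring down -1.
  -1 * -5 = 5; 5 + 3 = 8
  8 * -5 = -40; -40 - 1 = -41
  -41 * -5 = 205; 205 - 2 = 203
Quotient: -u^2 + 8u - 41, Remainder: 203


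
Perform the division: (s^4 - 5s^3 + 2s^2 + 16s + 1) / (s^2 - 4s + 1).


(s^4 - 5s^3 + 2s^2 + 16s + 1) / (s^2 - 4s + 1)
Step 1: s^2 * (s^2 - 4s + 1) = s^4 - 4s^3 + s^2; subtract.
Step 2: -s * (s^2 - 4s + 1) = -s^3 + 4s^2 - s; subtract.
Step 3: -3 * (s^2 - 4s + 1) = -3s^2 + 12s - 3; subtract.
Quotient: s^2 - s - 3, Remainder: 5s + 4


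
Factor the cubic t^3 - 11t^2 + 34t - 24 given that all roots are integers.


Try integer roots (divisors of -24). t=6: p(6)=0.
Divide out (t - 6): quotient is t^2 - 5t + 4.
Factor the quadratic: (t - 4)(t - 1)
Result: (t - 6)(t - 4)(t - 1)


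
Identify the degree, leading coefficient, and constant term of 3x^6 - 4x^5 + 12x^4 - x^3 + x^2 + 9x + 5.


Highest power of x is 6, with coefficient 3. Constant term is 5.
Degree = 6, leading coefficient = 3, constant term = 5


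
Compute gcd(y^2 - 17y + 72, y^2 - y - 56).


Factor each:
  y^2 - 17y + 72 = (y - 8)(y - 9)
  y^2 - y - 56 = (y - 8)(y + 7)
Common monic factor: y - 8


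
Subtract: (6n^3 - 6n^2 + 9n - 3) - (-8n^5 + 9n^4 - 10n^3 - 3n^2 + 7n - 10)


Distribute the minus sign:
  (6n^3 - 6n^2 + 9n - 3)
- (-8n^5 + 9n^4 - 10n^3 - 3n^2 + 7n - 10)
Negate second polynomial: 8n^5 - 9n^4 + 10n^3 + 3n^2 - 7n + 10
Add: 8n^5 - 9n^4 + 16n^3 - 3n^2 + 2n + 7


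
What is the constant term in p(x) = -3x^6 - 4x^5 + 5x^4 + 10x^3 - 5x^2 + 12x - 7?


Read off the constant term: -7


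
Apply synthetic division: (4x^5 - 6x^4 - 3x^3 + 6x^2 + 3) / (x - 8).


Synthetic division with c = 8. Coefficients: 4, -6, -3, 6, 0, 3
Bring down 4.
  4 * 8 = 32; 32 - 6 = 26
  26 * 8 = 208; 208 - 3 = 205
  205 * 8 = 1640; 1640 + 6 = 1646
  1646 * 8 = 13168; 13168 + 0 = 13168
  13168 * 8 = 105344; 105344 + 3 = 105347
Quotient: 4x^4 + 26x^3 + 205x^2 + 1646x + 13168, Remainder: 105347


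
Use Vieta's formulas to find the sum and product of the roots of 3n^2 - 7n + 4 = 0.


For an^2+bn+c=0: sum = -b/a, product = c/a.
a=3, b=-7, c=4
Sum = -(-7)/3 = 7/3
Product = (4)/3 = 4/3


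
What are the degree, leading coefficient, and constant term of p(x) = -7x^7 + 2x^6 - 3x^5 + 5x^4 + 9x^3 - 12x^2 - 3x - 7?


Highest power of x is 7, with coefficient -7. Constant term is -7.
Degree = 7, leading coefficient = -7, constant term = -7


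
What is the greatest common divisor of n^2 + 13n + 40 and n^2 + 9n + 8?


Factor each:
  n^2 + 13n + 40 = (n + 8)(n + 5)
  n^2 + 9n + 8 = (n + 8)(n + 1)
Common monic factor: n + 8


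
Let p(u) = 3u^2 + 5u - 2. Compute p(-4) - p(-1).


p(-4) = 26
p(-1) = -4
p(-4) - p(-1) = 26 + 4 = 30


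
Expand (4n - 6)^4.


Expand (4n - 6)^4 by repeated multiplication:
  (4n - 6)^2 = 16n^2 - 48n + 36
  (4n - 6)^3 = 64n^3 - 288n^2 + 432n - 216
= 256n^4 - 1536n^3 + 3456n^2 - 3456n + 1296


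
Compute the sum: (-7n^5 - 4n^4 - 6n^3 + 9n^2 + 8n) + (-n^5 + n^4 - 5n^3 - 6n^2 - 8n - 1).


Align terms by degree and add:
  -7n^5 - 4n^4 - 6n^3 + 9n^2 + 8n
  -n^5 + n^4 - 5n^3 - 6n^2 - 8n - 1
= -8n^5 - 3n^4 - 11n^3 + 3n^2 - 1


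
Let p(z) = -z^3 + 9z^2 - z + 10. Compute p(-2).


Using direct substitution:
  -1 * (-2)^3 = 8
  9 * (-2)^2 = 36
  -1 * (-2)^1 = 2
  constant: 10
Sum = 8 + 36 + 2 + 10 = 56


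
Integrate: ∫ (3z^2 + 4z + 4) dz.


Reverse power rule on each term:
  ∫ 3z^2 dz = z^3
  ∫ 4z dz = 2z^2
  ∫ 4 dz = 4z
F(z) = z^3 + 2z^2 + 4z + C


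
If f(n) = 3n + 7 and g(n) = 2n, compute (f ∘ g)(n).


Substitute g(n) into f:
f(g(n)) = 3*(2n) + 7
Expand and combine: 6n + 7


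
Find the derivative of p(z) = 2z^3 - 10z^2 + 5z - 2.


Apply the power rule term by term:
  d/dz(2z^3) = 6z^2
  d/dz(-10z^2) = -20z
  d/dz(5z) = 5
  d/dz(-2) = 0
p'(z) = 6z^2 - 20z + 5


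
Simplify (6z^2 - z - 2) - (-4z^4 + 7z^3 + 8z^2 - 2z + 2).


Distribute the minus sign:
  (6z^2 - z - 2)
- (-4z^4 + 7z^3 + 8z^2 - 2z + 2)
Negate second polynomial: 4z^4 - 7z^3 - 8z^2 + 2z - 2
Add: 4z^4 - 7z^3 - 2z^2 + z - 4


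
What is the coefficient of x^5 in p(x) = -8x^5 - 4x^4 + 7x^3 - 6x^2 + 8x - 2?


Read off the coefficient of x^5: -8


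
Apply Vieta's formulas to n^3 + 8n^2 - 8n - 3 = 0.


Monic cubic n^3+bn^2+cn+d=0: sum=-b, pairwise sum=c, product=-d.
b=8, c=-8, d=-3
r1+r2+r3 = -8
r1r2+r1r3+r2r3 = -8
r1r2r3 = 3


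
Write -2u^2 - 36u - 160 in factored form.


Roots satisfy r1 + r2 = -b/a = -18 and r1*r2 = c/a = 80.
So r1 = -8, r2 = -10.
-2u^2 - 36u - 160 = -2(u - r1)(u - r2) = -2(u + 8)(u + 10)


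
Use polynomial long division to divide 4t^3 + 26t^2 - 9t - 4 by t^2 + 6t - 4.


(4t^3 + 26t^2 - 9t - 4) / (t^2 + 6t - 4)
Step 1: 4t * (t^2 + 6t - 4) = 4t^3 + 24t^2 - 16t; subtract.
Step 2: 2 * (t^2 + 6t - 4) = 2t^2 + 12t - 8; subtract.
Quotient: 4t + 2, Remainder: -5t + 4


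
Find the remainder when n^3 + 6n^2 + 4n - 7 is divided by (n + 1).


By the Remainder Theorem, the remainder equals p(-1):
  1*(-1)^3 = -1
  6*(-1)^2 = 6
  4*(-1)^1 = -4
  constant: -7
Sum: -1 + 6 - 4 - 7 = -6


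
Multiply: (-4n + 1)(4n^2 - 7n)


Distribute each term of the first polynomial:
  (-4n)(4n^2 - 7n) = -16n^3 + 28n^2
  (1)(4n^2 - 7n) = 4n^2 - 7n
Sum: -16n^3 + 32n^2 - 7n


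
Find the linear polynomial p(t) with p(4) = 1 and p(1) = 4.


p(t) = mt + b. Using p(4)=1, p(1)=4:
m = (1 - 4)/(4 - 1) = -3/3 = -1
b = 1 - m*(4) = 1 + 4 = 5
p(t) = -t + 5


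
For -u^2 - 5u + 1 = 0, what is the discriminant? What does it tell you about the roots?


D = b^2 - 4ac = (-5)^2 - 4(-1)(1) = 25 + 4 = 29
Since D > 0: two distinct irrational roots


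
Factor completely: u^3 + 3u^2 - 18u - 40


Try integer roots (divisors of -40). u=-5: p(-5)=0.
Divide out (u + 5): quotient is u^2 - 2u - 8.
Factor the quadratic: (u - 4)(u + 2)
Result: (u + 5)(u - 4)(u + 2)


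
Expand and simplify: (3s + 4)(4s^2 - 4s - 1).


Distribute each term of the first polynomial:
  (3s)(4s^2 - 4s - 1) = 12s^3 - 12s^2 - 3s
  (4)(4s^2 - 4s - 1) = 16s^2 - 16s - 4
Sum: 12s^3 + 4s^2 - 19s - 4


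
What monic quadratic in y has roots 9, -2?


p(y) = (y - 9)(y + 2)
Expand: y^2 - 7y - 18


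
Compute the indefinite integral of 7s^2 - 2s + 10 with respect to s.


Reverse power rule on each term:
  ∫ 7s^2 ds = (7/3)s^3
  ∫ -2s ds = -s^2
  ∫ 10 ds = 10s
F(s) = (7/3)s^3 - s^2 + 10s + C


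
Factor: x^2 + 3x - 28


Roots satisfy r1 + r2 = -b/a = -3 and r1*r2 = c/a = -28.
So r1 = -7, r2 = 4.
x^2 + 3x - 28 = (x - r1)(x - r2) = (x + 7)(x - 4)


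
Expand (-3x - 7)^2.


Expand (-3x - 7)^2 by repeated multiplication:
= 9x^2 + 42x + 49


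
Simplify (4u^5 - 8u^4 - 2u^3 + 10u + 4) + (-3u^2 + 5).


Align terms by degree and add:
  4u^5 - 8u^4 - 2u^3 + 10u + 4
  -3u^2 + 5
= 4u^5 - 8u^4 - 2u^3 - 3u^2 + 10u + 9


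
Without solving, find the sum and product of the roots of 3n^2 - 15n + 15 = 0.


For an^2+bn+c=0: sum = -b/a, product = c/a.
a=3, b=-15, c=15
Sum = -(-15)/3 = 5
Product = (15)/3 = 5


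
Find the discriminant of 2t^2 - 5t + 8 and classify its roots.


D = b^2 - 4ac = (-5)^2 - 4(2)(8) = 25 - 64 = -39
Since D < 0: two complex conjugate roots (no real roots)


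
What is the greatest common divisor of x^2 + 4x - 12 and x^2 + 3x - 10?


Factor each:
  x^2 + 4x - 12 = (x - 2)(x + 6)
  x^2 + 3x - 10 = (x - 2)(x + 5)
Common monic factor: x - 2


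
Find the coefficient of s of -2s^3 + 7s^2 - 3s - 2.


Read off the coefficient of s: -3


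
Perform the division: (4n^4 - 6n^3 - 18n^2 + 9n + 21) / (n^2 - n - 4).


(4n^4 - 6n^3 - 18n^2 + 9n + 21) / (n^2 - n - 4)
Step 1: 4n^2 * (n^2 - n - 4) = 4n^4 - 4n^3 - 16n^2; subtract.
Step 2: -2n * (n^2 - n - 4) = -2n^3 + 2n^2 + 8n; subtract.
Step 3: -4 * (n^2 - n - 4) = -4n^2 + 4n + 16; subtract.
Quotient: 4n^2 - 2n - 4, Remainder: -3n + 5


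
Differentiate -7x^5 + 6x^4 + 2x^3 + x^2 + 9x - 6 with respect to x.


Apply the power rule term by term:
  d/dx(-7x^5) = -35x^4
  d/dx(6x^4) = 24x^3
  d/dx(2x^3) = 6x^2
  d/dx(x^2) = 2x
  d/dx(9x) = 9
  d/dx(-6) = 0
p'(x) = -35x^4 + 24x^3 + 6x^2 + 2x + 9


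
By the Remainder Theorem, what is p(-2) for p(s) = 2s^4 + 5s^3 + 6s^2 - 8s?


By the Remainder Theorem, the remainder equals p(-2):
  2*(-2)^4 = 32
  5*(-2)^3 = -40
  6*(-2)^2 = 24
  -8*(-2)^1 = 16
  constant: 0
Sum: 32 - 40 + 24 + 16 + 0 = 32


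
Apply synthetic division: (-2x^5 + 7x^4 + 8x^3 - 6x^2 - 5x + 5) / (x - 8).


Synthetic division with c = 8. Coefficients: -2, 7, 8, -6, -5, 5
Bring down -2.
  -2 * 8 = -16; -16 + 7 = -9
  -9 * 8 = -72; -72 + 8 = -64
  -64 * 8 = -512; -512 - 6 = -518
  -518 * 8 = -4144; -4144 - 5 = -4149
  -4149 * 8 = -33192; -33192 + 5 = -33187
Quotient: -2x^4 - 9x^3 - 64x^2 - 518x - 4149, Remainder: -33187


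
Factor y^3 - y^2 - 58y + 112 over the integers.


Try integer roots (divisors of 112). y=7: p(7)=0.
Divide out (y - 7): quotient is y^2 + 6y - 16.
Factor the quadratic: (y - 2)(y + 8)
Result: (y - 7)(y - 2)(y + 8)


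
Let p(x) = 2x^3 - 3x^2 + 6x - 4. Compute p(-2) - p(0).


p(-2) = -44
p(0) = -4
p(-2) - p(0) = -44 + 4 = -40


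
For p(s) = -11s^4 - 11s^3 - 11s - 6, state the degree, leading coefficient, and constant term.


Highest power of s is 4, with coefficient -11. Constant term is -6.
Degree = 4, leading coefficient = -11, constant term = -6


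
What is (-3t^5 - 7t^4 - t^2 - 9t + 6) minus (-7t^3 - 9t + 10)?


Distribute the minus sign:
  (-3t^5 - 7t^4 - t^2 - 9t + 6)
- (-7t^3 - 9t + 10)
Negate second polynomial: 7t^3 + 9t - 10
Add: -3t^5 - 7t^4 + 7t^3 - t^2 - 4


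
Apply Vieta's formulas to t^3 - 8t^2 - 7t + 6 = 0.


Monic cubic t^3+bt^2+ct+d=0: sum=-b, pairwise sum=c, product=-d.
b=-8, c=-7, d=6
r1+r2+r3 = 8
r1r2+r1r3+r2r3 = -7
r1r2r3 = -6


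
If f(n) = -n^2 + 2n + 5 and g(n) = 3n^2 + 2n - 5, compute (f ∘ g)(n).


Substitute g(n) into f:
f(g(n)) = -1*(3n^2 + 2n - 5)^2 + 2*(3n^2 + 2n - 5) + 5
(3n^2 + 2n - 5)^2 = 9n^4 + 12n^3 - 26n^2 - 20n + 25
Expand and combine: -9n^4 - 12n^3 + 32n^2 + 24n - 30


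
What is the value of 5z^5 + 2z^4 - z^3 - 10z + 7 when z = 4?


Using direct substitution:
  5 * (4)^5 = 5120
  2 * (4)^4 = 512
  -1 * (4)^3 = -64
  0 * (4)^2 = 0
  -10 * (4)^1 = -40
  constant: 7
Sum = 5120 + 512 - 64 + 0 - 40 + 7 = 5535


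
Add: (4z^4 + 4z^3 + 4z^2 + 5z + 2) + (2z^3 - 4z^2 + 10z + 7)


Align terms by degree and add:
  4z^4 + 4z^3 + 4z^2 + 5z + 2
+ 2z^3 - 4z^2 + 10z + 7
= 4z^4 + 6z^3 + 15z + 9


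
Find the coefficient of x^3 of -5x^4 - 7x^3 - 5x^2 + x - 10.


Read off the coefficient of x^3: -7


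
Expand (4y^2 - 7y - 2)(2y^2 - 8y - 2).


Distribute each term of the first polynomial:
  (4y^2)(2y^2 - 8y - 2) = 8y^4 - 32y^3 - 8y^2
  (-7y)(2y^2 - 8y - 2) = -14y^3 + 56y^2 + 14y
  (-2)(2y^2 - 8y - 2) = -4y^2 + 16y + 4
Sum: 8y^4 - 46y^3 + 44y^2 + 30y + 4


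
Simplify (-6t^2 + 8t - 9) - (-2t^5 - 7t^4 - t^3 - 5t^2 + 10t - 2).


Distribute the minus sign:
  (-6t^2 + 8t - 9)
- (-2t^5 - 7t^4 - t^3 - 5t^2 + 10t - 2)
Negate second polynomial: 2t^5 + 7t^4 + t^3 + 5t^2 - 10t + 2
Add: 2t^5 + 7t^4 + t^3 - t^2 - 2t - 7


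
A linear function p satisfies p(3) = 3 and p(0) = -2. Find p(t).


p(t) = mt + b. Using p(3)=3, p(0)=-2:
m = (3 + 2)/(3) = 5/3 = 5/3
b = 3 - m*(3) = 3 - 5 = -2
p(t) = (5/3)t - 2


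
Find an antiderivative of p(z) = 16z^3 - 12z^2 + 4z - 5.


Reverse power rule on each term:
  ∫ 16z^3 dz = 4z^4
  ∫ -12z^2 dz = -4z^3
  ∫ 4z dz = 2z^2
  ∫ -5 dz = -5z
F(z) = 4z^4 - 4z^3 + 2z^2 - 5z + C


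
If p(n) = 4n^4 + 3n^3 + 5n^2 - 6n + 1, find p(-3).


Using direct substitution:
  4 * (-3)^4 = 324
  3 * (-3)^3 = -81
  5 * (-3)^2 = 45
  -6 * (-3)^1 = 18
  constant: 1
Sum = 324 - 81 + 45 + 18 + 1 = 307


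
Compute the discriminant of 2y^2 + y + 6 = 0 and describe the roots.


D = b^2 - 4ac = (1)^2 - 4(2)(6) = 1 - 48 = -47
Since D < 0: two complex conjugate roots (no real roots)


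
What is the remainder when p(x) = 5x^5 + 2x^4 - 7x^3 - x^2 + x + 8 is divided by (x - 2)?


By the Remainder Theorem, the remainder equals p(2):
  5*(2)^5 = 160
  2*(2)^4 = 32
  -7*(2)^3 = -56
  -1*(2)^2 = -4
  1*(2)^1 = 2
  constant: 8
Sum: 160 + 32 - 56 - 4 + 2 + 8 = 142


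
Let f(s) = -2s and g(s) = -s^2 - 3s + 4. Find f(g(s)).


Substitute g(s) into f:
f(g(s)) = -2*(-s^2 - 3s + 4)
Expand and combine: 2s^2 + 6s - 8


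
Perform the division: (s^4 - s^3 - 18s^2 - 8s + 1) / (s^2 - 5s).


(s^4 - s^3 - 18s^2 - 8s + 1) / (s^2 - 5s)
Step 1: s^2 * (s^2 - 5s) = s^4 - 5s^3; subtract.
Step 2: 4s * (s^2 - 5s) = 4s^3 - 20s^2; subtract.
Step 3: 2 * (s^2 - 5s) = 2s^2 - 10s; subtract.
Quotient: s^2 + 4s + 2, Remainder: 2s + 1


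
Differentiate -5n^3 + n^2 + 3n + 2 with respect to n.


Apply the power rule term by term:
  d/dn(-5n^3) = -15n^2
  d/dn(n^2) = 2n
  d/dn(3n) = 3
  d/dn(2) = 0
p'(n) = -15n^2 + 2n + 3


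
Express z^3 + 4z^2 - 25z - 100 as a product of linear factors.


Try integer roots (divisors of -100). z=-5: p(-5)=0.
Divide out (z + 5): quotient is z^2 - z - 20.
Factor the quadratic: (z + 4)(z - 5)
Result: (z + 5)(z + 4)(z - 5)


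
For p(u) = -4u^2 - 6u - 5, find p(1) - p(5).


p(1) = -15
p(5) = -135
p(1) - p(5) = -15 + 135 = 120


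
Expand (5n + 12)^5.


Expand (5n + 12)^5 by repeated multiplication:
  (5n + 12)^2 = 25n^2 + 120n + 144
  (5n + 12)^3 = 125n^3 + 900n^2 + 2160n + 1728
  (5n + 12)^4 = 625n^4 + 6000n^3 + 21600n^2 + 34560n + 20736
= 3125n^5 + 37500n^4 + 180000n^3 + 432000n^2 + 518400n + 248832


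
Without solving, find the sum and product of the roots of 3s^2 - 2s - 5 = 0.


For as^2+bs+c=0: sum = -b/a, product = c/a.
a=3, b=-2, c=-5
Sum = -(-2)/3 = 2/3
Product = (-5)/3 = -5/3


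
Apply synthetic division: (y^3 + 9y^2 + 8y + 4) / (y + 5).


Synthetic division with c = -5. Coefficients: 1, 9, 8, 4
Bring down 1.
  1 * -5 = -5; -5 + 9 = 4
  4 * -5 = -20; -20 + 8 = -12
  -12 * -5 = 60; 60 + 4 = 64
Quotient: y^2 + 4y - 12, Remainder: 64


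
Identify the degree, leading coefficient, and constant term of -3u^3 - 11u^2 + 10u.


Highest power of u is 3, with coefficient -3. Constant term is 0.
Degree = 3, leading coefficient = -3, constant term = 0


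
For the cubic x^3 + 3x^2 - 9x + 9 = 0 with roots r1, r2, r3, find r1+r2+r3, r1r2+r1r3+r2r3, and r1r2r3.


Monic cubic x^3+bx^2+cx+d=0: sum=-b, pairwise sum=c, product=-d.
b=3, c=-9, d=9
r1+r2+r3 = -3
r1r2+r1r3+r2r3 = -9
r1r2r3 = -9


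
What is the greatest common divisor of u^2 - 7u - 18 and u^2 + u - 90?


Factor each:
  u^2 - 7u - 18 = (u - 9)(u + 2)
  u^2 + u - 90 = (u - 9)(u + 10)
Common monic factor: u - 9


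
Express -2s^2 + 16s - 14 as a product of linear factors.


Roots satisfy r1 + r2 = -b/a = 8 and r1*r2 = c/a = 7.
So r1 = 1, r2 = 7.
-2s^2 + 16s - 14 = -2(s - r1)(s - r2) = -2(s - 1)(s - 7)


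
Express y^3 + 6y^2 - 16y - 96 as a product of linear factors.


Try integer roots (divisors of -96). y=-4: p(-4)=0.
Divide out (y + 4): quotient is y^2 + 2y - 24.
Factor the quadratic: (y - 4)(y + 6)
Result: (y + 4)(y - 4)(y + 6)


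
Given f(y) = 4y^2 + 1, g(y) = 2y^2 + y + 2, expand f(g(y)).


Substitute g(y) into f:
f(g(y)) = 4*(2y^2 + y + 2)^2 + 1
(2y^2 + y + 2)^2 = 4y^4 + 4y^3 + 9y^2 + 4y + 4
Expand and combine: 16y^4 + 16y^3 + 36y^2 + 16y + 17


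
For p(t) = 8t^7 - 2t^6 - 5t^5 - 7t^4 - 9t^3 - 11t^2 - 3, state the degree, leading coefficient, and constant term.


Highest power of t is 7, with coefficient 8. Constant term is -3.
Degree = 7, leading coefficient = 8, constant term = -3
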